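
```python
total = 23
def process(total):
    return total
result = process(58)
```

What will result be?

Step 1: Global total = 23.
Step 2: process(58) takes parameter total = 58, which shadows the global.
Step 3: result = 58

The answer is 58.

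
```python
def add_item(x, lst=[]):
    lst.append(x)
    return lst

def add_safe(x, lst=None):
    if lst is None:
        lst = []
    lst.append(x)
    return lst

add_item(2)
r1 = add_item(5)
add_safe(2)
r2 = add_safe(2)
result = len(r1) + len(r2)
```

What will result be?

Step 1: add_item shares mutable default: after 2 calls, lst = [2, 5], len = 2.
Step 2: add_safe creates fresh list each time: r2 = [2], len = 1.
Step 3: result = 2 + 1 = 3

The answer is 3.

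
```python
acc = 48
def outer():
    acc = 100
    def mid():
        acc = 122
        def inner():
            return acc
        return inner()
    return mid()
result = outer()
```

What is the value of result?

Step 1: Three levels of shadowing: global 48, outer 100, mid 122.
Step 2: inner() finds acc = 122 in enclosing mid() scope.
Step 3: result = 122

The answer is 122.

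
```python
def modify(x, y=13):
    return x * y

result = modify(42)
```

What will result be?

Step 1: modify(42) uses default y = 13.
Step 2: Returns 42 * 13 = 546.
Step 3: result = 546

The answer is 546.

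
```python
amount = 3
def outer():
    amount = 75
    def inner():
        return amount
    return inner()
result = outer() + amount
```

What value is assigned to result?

Step 1: Global amount = 3. outer() shadows with amount = 75.
Step 2: inner() returns enclosing amount = 75. outer() = 75.
Step 3: result = 75 + global amount (3) = 78

The answer is 78.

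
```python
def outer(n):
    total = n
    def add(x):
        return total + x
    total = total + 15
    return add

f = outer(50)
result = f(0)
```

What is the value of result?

Step 1: outer(50) sets total = 50, then total = 50 + 15 = 65.
Step 2: Closures capture by reference, so add sees total = 65.
Step 3: f(0) returns 65 + 0 = 65

The answer is 65.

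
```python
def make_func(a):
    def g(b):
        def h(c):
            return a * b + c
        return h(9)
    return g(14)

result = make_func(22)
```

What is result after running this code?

Step 1: a = 22, b = 14, c = 9.
Step 2: h() computes a * b + c = 22 * 14 + 9 = 317.
Step 3: result = 317

The answer is 317.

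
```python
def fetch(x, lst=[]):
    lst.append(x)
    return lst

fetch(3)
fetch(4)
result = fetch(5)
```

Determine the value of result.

Step 1: Mutable default argument gotcha! The list [] is created once.
Step 2: Each call appends to the SAME list: [3], [3, 4], [3, 4, 5].
Step 3: result = [3, 4, 5]

The answer is [3, 4, 5].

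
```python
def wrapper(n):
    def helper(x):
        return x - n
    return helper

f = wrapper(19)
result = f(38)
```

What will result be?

Step 1: wrapper(19) creates a closure capturing n = 19.
Step 2: f(38) computes 38 - 19 = 19.
Step 3: result = 19

The answer is 19.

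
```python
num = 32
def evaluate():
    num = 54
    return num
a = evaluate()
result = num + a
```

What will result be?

Step 1: Global num = 32. evaluate() returns local num = 54.
Step 2: a = 54. Global num still = 32.
Step 3: result = 32 + 54 = 86

The answer is 86.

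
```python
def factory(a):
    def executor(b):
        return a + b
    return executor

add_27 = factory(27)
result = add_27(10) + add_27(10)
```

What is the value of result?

Step 1: add_27 captures a = 27.
Step 2: add_27(10) = 27 + 10 = 37, called twice.
Step 3: result = 37 + 37 = 74

The answer is 74.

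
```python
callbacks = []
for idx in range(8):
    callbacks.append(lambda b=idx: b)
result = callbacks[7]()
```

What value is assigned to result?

Step 1: Default argument b=idx captures idx's value at each iteration.
Step 2: callbacks[7] captured b = 7 when idx was 7.
Step 3: result = 7

The answer is 7.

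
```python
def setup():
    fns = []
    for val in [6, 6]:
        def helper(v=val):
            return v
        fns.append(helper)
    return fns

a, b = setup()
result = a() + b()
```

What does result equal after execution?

Step 1: Default argument v=val captures val at each iteration.
Step 2: a() returns 6 (captured at first iteration), b() returns 6 (captured at second).
Step 3: result = 6 + 6 = 12

The answer is 12.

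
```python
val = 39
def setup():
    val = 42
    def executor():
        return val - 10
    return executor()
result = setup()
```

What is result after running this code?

Step 1: setup() shadows global val with val = 42.
Step 2: executor() finds val = 42 in enclosing scope, computes 42 - 10 = 32.
Step 3: result = 32

The answer is 32.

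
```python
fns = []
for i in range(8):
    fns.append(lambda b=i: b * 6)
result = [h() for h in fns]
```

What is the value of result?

Step 1: Default arg b=i captures i at each iteration.
Step 2: fns[k] has b defaulting to k, returns k * 6.
Step 3: result = [0, 6, 12, 18, 24, 30, 36, 42]

The answer is [0, 6, 12, 18, 24, 30, 36, 42].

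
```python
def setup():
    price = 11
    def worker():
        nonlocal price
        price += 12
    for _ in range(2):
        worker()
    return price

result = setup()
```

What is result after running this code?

Step 1: price = 11.
Step 2: worker() is called 2 times in a loop, each adding 12 via nonlocal.
Step 3: price = 11 + 12 * 2 = 35

The answer is 35.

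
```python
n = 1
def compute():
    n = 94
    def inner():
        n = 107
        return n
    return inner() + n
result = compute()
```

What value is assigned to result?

Step 1: compute() has local n = 94. inner() has local n = 107.
Step 2: inner() returns its local n = 107.
Step 3: compute() returns 107 + its own n (94) = 201

The answer is 201.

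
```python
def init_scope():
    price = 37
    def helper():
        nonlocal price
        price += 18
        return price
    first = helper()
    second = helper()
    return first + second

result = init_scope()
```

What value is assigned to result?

Step 1: price starts at 37.
Step 2: First call: price = 37 + 18 = 55, returns 55.
Step 3: Second call: price = 55 + 18 = 73, returns 73.
Step 4: result = 55 + 73 = 128

The answer is 128.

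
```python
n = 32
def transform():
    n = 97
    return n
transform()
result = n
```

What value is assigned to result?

Step 1: n = 32 globally.
Step 2: transform() creates a LOCAL n = 97 (no global keyword!).
Step 3: The global n is unchanged. result = 32

The answer is 32.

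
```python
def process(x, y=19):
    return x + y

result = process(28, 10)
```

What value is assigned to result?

Step 1: process(28, 10) overrides default y with 10.
Step 2: Returns 28 + 10 = 38.
Step 3: result = 38

The answer is 38.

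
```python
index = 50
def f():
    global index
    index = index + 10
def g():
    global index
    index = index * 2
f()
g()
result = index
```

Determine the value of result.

Step 1: index = 50.
Step 2: f() adds 10: index = 50 + 10 = 60.
Step 3: g() doubles: index = 60 * 2 = 120.
Step 4: result = 120

The answer is 120.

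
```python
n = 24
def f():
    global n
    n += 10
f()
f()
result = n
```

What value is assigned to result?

Step 1: n = 24.
Step 2: First f(): n = 24 + 10 = 34.
Step 3: Second f(): n = 34 + 10 = 44. result = 44

The answer is 44.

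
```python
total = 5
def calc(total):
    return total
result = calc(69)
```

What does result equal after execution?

Step 1: Global total = 5.
Step 2: calc(69) takes parameter total = 69, which shadows the global.
Step 3: result = 69

The answer is 69.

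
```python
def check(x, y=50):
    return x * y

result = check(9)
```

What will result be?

Step 1: check(9) uses default y = 50.
Step 2: Returns 9 * 50 = 450.
Step 3: result = 450

The answer is 450.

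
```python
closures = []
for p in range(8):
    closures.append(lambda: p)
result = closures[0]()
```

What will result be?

Step 1: The loop creates 8 lambdas, all referencing the same variable p.
Step 2: After the loop, p = 7 (final value).
Step 3: closures[0]() looks up p at call time and finds 7. This is the late binding gotcha. result = 7

The answer is 7.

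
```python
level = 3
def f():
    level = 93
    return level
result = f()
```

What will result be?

Step 1: Global level = 3.
Step 2: f() creates local level = 93, shadowing the global.
Step 3: Returns local level = 93. result = 93

The answer is 93.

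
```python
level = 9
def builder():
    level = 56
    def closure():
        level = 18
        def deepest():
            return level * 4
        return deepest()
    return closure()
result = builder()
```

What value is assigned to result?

Step 1: deepest() looks up level through LEGB: not local, finds level = 18 in enclosing closure().
Step 2: Returns 18 * 4 = 72.
Step 3: result = 72

The answer is 72.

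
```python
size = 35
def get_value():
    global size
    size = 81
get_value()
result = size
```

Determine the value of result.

Step 1: size = 35 globally.
Step 2: get_value() declares global size and sets it to 81.
Step 3: After get_value(), global size = 81. result = 81

The answer is 81.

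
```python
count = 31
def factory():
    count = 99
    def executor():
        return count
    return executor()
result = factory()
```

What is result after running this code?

Step 1: count = 31 globally, but factory() defines count = 99 locally.
Step 2: executor() looks up count. Not in local scope, so checks enclosing scope (factory) and finds count = 99.
Step 3: result = 99

The answer is 99.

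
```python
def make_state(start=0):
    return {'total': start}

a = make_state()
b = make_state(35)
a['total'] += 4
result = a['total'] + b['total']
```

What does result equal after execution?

Step 1: make_state() returns a new dict each call (immutable default 0).
Step 2: a = {'total': 0}, b = {'total': 35}.
Step 3: a['total'] += 4 = 4. result = 4 + 35 = 39

The answer is 39.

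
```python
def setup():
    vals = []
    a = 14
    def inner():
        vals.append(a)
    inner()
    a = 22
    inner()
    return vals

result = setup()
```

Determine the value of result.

Step 1: a = 14. inner() appends current a to vals.
Step 2: First inner(): appends 14. Then a = 22.
Step 3: Second inner(): appends 22 (closure sees updated a). result = [14, 22]

The answer is [14, 22].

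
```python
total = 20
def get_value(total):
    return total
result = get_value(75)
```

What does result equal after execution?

Step 1: Global total = 20.
Step 2: get_value(75) takes parameter total = 75, which shadows the global.
Step 3: result = 75

The answer is 75.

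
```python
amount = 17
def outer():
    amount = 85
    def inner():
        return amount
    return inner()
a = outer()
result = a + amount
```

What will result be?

Step 1: outer() has local amount = 85. inner() reads from enclosing.
Step 2: outer() returns 85. Global amount = 17 unchanged.
Step 3: result = 85 + 17 = 102

The answer is 102.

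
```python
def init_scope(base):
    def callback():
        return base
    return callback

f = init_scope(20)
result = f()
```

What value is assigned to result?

Step 1: init_scope(20) creates closure capturing base = 20.
Step 2: f() returns the captured base = 20.
Step 3: result = 20

The answer is 20.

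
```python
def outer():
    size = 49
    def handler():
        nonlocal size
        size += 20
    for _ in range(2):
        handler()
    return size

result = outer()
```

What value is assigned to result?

Step 1: size = 49.
Step 2: handler() is called 2 times in a loop, each adding 20 via nonlocal.
Step 3: size = 49 + 20 * 2 = 89

The answer is 89.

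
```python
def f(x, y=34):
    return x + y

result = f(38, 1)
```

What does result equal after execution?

Step 1: f(38, 1) overrides default y with 1.
Step 2: Returns 38 + 1 = 39.
Step 3: result = 39

The answer is 39.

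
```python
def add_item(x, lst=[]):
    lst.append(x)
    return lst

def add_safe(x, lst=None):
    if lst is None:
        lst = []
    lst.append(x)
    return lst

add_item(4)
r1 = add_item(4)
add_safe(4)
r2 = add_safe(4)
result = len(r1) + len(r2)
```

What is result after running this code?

Step 1: add_item shares mutable default: after 2 calls, lst = [4, 4], len = 2.
Step 2: add_safe creates fresh list each time: r2 = [4], len = 1.
Step 3: result = 2 + 1 = 3

The answer is 3.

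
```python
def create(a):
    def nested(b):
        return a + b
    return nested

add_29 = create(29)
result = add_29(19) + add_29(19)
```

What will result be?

Step 1: add_29 captures a = 29.
Step 2: add_29(19) = 29 + 19 = 48, called twice.
Step 3: result = 48 + 48 = 96

The answer is 96.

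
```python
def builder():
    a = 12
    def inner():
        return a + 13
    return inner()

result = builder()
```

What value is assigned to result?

Step 1: builder() defines a = 12.
Step 2: inner() reads a = 12 from enclosing scope, returns 12 + 13 = 25.
Step 3: result = 25

The answer is 25.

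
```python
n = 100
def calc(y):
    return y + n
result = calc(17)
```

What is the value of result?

Step 1: n = 100 is defined globally.
Step 2: calc(17) uses parameter y = 17 and looks up n from global scope = 100.
Step 3: result = 17 + 100 = 117

The answer is 117.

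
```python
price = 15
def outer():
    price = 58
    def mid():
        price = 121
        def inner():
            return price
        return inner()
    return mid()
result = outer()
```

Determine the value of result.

Step 1: Three levels of shadowing: global 15, outer 58, mid 121.
Step 2: inner() finds price = 121 in enclosing mid() scope.
Step 3: result = 121

The answer is 121.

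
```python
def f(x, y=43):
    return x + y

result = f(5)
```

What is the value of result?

Step 1: f(5) uses default y = 43.
Step 2: Returns 5 + 43 = 48.
Step 3: result = 48

The answer is 48.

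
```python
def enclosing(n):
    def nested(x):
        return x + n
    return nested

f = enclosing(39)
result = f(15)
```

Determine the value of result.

Step 1: enclosing(39) creates a closure that captures n = 39.
Step 2: f(15) calls the closure with x = 15, returning 15 + 39 = 54.
Step 3: result = 54

The answer is 54.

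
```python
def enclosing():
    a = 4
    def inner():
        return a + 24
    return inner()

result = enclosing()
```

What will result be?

Step 1: enclosing() defines a = 4.
Step 2: inner() reads a = 4 from enclosing scope, returns 4 + 24 = 28.
Step 3: result = 28

The answer is 28.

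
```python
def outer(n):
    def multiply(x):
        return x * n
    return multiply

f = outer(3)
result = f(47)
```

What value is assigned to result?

Step 1: outer(3) returns multiply closure with n = 3.
Step 2: f(47) computes 47 * 3 = 141.
Step 3: result = 141

The answer is 141.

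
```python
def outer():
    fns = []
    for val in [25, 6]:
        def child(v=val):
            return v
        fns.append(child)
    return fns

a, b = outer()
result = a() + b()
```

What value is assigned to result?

Step 1: Default argument v=val captures val at each iteration.
Step 2: a() returns 25 (captured at first iteration), b() returns 6 (captured at second).
Step 3: result = 25 + 6 = 31

The answer is 31.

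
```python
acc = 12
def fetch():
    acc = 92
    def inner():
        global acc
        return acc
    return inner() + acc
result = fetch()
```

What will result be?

Step 1: Global acc = 12. fetch() shadows with local acc = 92.
Step 2: inner() uses global keyword, so inner() returns global acc = 12.
Step 3: fetch() returns 12 + 92 = 104

The answer is 104.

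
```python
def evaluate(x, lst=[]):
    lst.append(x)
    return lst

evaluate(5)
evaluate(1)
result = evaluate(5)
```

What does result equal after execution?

Step 1: Mutable default argument gotcha! The list [] is created once.
Step 2: Each call appends to the SAME list: [5], [5, 1], [5, 1, 5].
Step 3: result = [5, 1, 5]

The answer is [5, 1, 5].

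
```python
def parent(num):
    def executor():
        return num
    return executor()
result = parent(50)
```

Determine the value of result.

Step 1: parent(50) binds parameter num = 50.
Step 2: executor() looks up num in enclosing scope and finds the parameter num = 50.
Step 3: result = 50

The answer is 50.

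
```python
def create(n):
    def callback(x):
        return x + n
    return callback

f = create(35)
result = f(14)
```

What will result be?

Step 1: create(35) creates a closure that captures n = 35.
Step 2: f(14) calls the closure with x = 14, returning 14 + 35 = 49.
Step 3: result = 49

The answer is 49.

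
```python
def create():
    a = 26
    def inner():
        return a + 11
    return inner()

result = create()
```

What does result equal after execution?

Step 1: create() defines a = 26.
Step 2: inner() reads a = 26 from enclosing scope, returns 26 + 11 = 37.
Step 3: result = 37

The answer is 37.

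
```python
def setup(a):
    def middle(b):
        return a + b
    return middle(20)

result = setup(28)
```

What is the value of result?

Step 1: setup(28) passes a = 28.
Step 2: middle(20) has b = 20, reads a = 28 from enclosing.
Step 3: result = 28 + 20 = 48

The answer is 48.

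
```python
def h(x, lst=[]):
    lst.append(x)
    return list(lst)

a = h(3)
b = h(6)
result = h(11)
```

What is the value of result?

Step 1: Default list is shared. list() creates copies for return values.
Step 2: Internal list grows: [3] -> [3, 6] -> [3, 6, 11].
Step 3: result = [3, 6, 11]

The answer is [3, 6, 11].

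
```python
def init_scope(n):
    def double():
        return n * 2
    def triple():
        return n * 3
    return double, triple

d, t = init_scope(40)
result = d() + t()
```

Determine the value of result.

Step 1: Both closures capture the same n = 40.
Step 2: d() = 40 * 2 = 80, t() = 40 * 3 = 120.
Step 3: result = 80 + 120 = 200

The answer is 200.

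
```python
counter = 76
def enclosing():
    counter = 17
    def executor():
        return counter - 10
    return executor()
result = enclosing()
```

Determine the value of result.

Step 1: enclosing() shadows global counter with counter = 17.
Step 2: executor() finds counter = 17 in enclosing scope, computes 17 - 10 = 7.
Step 3: result = 7

The answer is 7.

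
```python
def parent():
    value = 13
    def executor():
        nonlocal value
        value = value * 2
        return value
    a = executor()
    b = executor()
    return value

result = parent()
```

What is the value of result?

Step 1: value starts at 13.
Step 2: First executor(): value = 13 * 2 = 26.
Step 3: Second executor(): value = 26 * 2 = 52.
Step 4: result = 52

The answer is 52.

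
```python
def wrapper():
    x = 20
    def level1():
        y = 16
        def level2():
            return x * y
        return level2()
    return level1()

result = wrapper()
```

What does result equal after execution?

Step 1: x = 20 in wrapper. y = 16 in level1.
Step 2: level2() reads x = 20 and y = 16 from enclosing scopes.
Step 3: result = 20 * 16 = 320

The answer is 320.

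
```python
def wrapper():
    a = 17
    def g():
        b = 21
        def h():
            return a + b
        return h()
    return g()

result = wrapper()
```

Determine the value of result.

Step 1: wrapper() defines a = 17. g() defines b = 21.
Step 2: h() accesses both from enclosing scopes: a = 17, b = 21.
Step 3: result = 17 + 21 = 38

The answer is 38.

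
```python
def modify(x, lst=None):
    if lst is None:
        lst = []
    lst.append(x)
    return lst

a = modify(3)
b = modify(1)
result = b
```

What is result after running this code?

Step 1: None default with guard creates a NEW list each call.
Step 2: a = [3] (fresh list). b = [1] (another fresh list).
Step 3: result = [1] (this is the fix for mutable default)

The answer is [1].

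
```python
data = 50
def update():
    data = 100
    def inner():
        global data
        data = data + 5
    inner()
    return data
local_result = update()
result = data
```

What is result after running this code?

Step 1: Global data = 50. update() creates local data = 100.
Step 2: inner() declares global data and adds 5: global data = 50 + 5 = 55.
Step 3: update() returns its local data = 100 (unaffected by inner).
Step 4: result = global data = 55

The answer is 55.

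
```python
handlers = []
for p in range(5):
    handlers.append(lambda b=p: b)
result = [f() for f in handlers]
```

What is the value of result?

Step 1: Default arg b=p captures p at each iteration.
Step 2: Each lambda has its own default: 0, 1, ..., 4.
Step 3: result = [0, 1, 2, 3, 4]

The answer is [0, 1, 2, 3, 4].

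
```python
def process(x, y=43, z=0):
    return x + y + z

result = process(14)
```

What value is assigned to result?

Step 1: process(14) uses defaults y = 43, z = 0.
Step 2: Returns 14 + 43 + 0 = 57.
Step 3: result = 57

The answer is 57.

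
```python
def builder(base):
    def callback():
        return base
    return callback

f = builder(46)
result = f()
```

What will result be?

Step 1: builder(46) creates closure capturing base = 46.
Step 2: f() returns the captured base = 46.
Step 3: result = 46

The answer is 46.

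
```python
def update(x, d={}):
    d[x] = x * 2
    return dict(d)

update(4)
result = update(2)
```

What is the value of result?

Step 1: Mutable default dict is shared across calls.
Step 2: First call adds 4: 8. Second call adds 2: 4.
Step 3: result = {4: 8, 2: 4}

The answer is {4: 8, 2: 4}.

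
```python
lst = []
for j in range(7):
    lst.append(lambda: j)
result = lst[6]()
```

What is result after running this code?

Step 1: The loop creates 7 lambdas, all referencing the same variable j.
Step 2: After the loop, j = 6 (final value).
Step 3: lst[6]() looks up j at call time and finds 6. This is the late binding gotcha. result = 6

The answer is 6.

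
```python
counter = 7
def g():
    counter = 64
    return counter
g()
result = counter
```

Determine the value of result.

Step 1: counter = 7 globally.
Step 2: g() creates a LOCAL counter = 64 (no global keyword!).
Step 3: The global counter is unchanged. result = 7

The answer is 7.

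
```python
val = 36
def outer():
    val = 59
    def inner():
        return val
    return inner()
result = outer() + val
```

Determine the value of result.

Step 1: Global val = 36. outer() shadows with val = 59.
Step 2: inner() returns enclosing val = 59. outer() = 59.
Step 3: result = 59 + global val (36) = 95

The answer is 95.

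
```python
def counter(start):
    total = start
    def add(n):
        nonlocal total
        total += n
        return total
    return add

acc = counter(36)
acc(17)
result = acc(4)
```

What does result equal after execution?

Step 1: counter(36) creates closure with total = 36.
Step 2: First acc(17): total = 36 + 17 = 53.
Step 3: Second acc(4): total = 53 + 4 = 57. result = 57

The answer is 57.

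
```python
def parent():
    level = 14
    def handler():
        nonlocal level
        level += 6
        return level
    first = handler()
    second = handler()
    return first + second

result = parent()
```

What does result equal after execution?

Step 1: level starts at 14.
Step 2: First call: level = 14 + 6 = 20, returns 20.
Step 3: Second call: level = 20 + 6 = 26, returns 26.
Step 4: result = 20 + 26 = 46

The answer is 46.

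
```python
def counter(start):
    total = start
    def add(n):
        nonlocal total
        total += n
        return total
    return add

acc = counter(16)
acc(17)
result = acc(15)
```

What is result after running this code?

Step 1: counter(16) creates closure with total = 16.
Step 2: First acc(17): total = 16 + 17 = 33.
Step 3: Second acc(15): total = 33 + 15 = 48. result = 48

The answer is 48.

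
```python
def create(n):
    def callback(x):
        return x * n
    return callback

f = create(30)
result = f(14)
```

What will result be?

Step 1: create(30) creates a closure capturing n = 30.
Step 2: f(14) computes 14 * 30 = 420.
Step 3: result = 420

The answer is 420.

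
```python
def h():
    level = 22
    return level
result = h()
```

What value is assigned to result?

Step 1: h() defines level = 22 in its local scope.
Step 2: return level finds the local variable level = 22.
Step 3: result = 22

The answer is 22.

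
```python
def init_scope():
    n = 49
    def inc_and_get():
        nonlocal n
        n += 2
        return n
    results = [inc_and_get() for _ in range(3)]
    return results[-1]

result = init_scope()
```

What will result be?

Step 1: n = 49.
Step 2: Three calls to inc_and_get(), each adding 2.
Step 3: Last value = 49 + 2 * 3 = 55

The answer is 55.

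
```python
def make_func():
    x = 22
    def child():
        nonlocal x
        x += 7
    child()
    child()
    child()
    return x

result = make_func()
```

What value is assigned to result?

Step 1: x starts at 22.
Step 2: child() is called 3 times, each adding 7.
Step 3: x = 22 + 7 * 3 = 43

The answer is 43.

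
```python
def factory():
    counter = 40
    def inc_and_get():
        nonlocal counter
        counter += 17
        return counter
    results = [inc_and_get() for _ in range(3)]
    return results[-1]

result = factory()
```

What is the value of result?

Step 1: counter = 40.
Step 2: Three calls to inc_and_get(), each adding 17.
Step 3: Last value = 40 + 17 * 3 = 91

The answer is 91.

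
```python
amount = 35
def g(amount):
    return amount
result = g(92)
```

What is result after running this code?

Step 1: Global amount = 35.
Step 2: g(92) takes parameter amount = 92, which shadows the global.
Step 3: result = 92

The answer is 92.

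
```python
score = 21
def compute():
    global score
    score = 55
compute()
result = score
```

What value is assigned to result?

Step 1: score = 21 globally.
Step 2: compute() declares global score and sets it to 55.
Step 3: After compute(), global score = 55. result = 55

The answer is 55.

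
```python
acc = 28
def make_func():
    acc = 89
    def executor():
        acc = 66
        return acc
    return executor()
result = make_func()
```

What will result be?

Step 1: Three scopes define acc: global (28), make_func (89), executor (66).
Step 2: executor() has its own local acc = 66, which shadows both enclosing and global.
Step 3: result = 66 (local wins in LEGB)

The answer is 66.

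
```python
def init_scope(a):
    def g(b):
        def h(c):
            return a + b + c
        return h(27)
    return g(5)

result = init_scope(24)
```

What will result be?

Step 1: a = 24, b = 5, c = 27 across three nested scopes.
Step 2: h() accesses all three via LEGB rule.
Step 3: result = 24 + 5 + 27 = 56

The answer is 56.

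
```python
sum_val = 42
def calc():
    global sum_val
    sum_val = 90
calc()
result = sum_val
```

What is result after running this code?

Step 1: sum_val = 42 globally.
Step 2: calc() declares global sum_val and sets it to 90.
Step 3: After calc(), global sum_val = 90. result = 90

The answer is 90.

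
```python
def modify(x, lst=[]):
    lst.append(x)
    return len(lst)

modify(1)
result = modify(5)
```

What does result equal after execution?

Step 1: Mutable default list persists between calls.
Step 2: First call: lst = [1], len = 1. Second call: lst = [1, 5], len = 2.
Step 3: result = 2

The answer is 2.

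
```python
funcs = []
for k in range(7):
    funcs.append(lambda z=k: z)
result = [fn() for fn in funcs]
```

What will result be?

Step 1: Default arg z=k captures k at each iteration.
Step 2: Each lambda has its own default: 0, 1, ..., 6.
Step 3: result = [0, 1, 2, 3, 4, 5, 6]

The answer is [0, 1, 2, 3, 4, 5, 6].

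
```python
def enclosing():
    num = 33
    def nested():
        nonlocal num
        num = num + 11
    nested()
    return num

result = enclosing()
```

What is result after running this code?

Step 1: enclosing() sets num = 33.
Step 2: nested() uses nonlocal to modify num in enclosing's scope: num = 33 + 11 = 44.
Step 3: enclosing() returns the modified num = 44

The answer is 44.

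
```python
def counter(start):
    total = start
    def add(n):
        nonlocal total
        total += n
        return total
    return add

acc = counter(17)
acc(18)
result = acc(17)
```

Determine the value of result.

Step 1: counter(17) creates closure with total = 17.
Step 2: First acc(18): total = 17 + 18 = 35.
Step 3: Second acc(17): total = 35 + 17 = 52. result = 52

The answer is 52.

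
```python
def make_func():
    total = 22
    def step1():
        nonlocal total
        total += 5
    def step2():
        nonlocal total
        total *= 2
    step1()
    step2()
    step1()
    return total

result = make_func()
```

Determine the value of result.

Step 1: total = 22.
Step 2: step1(): total = 22 + 5 = 27.
Step 3: step2(): total = 27 * 2 = 54.
Step 4: step1(): total = 54 + 5 = 59. result = 59

The answer is 59.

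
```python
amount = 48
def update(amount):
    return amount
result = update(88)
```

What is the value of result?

Step 1: Global amount = 48.
Step 2: update(88) takes parameter amount = 88, which shadows the global.
Step 3: result = 88

The answer is 88.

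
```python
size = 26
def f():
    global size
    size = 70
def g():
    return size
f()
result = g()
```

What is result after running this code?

Step 1: size = 26.
Step 2: f() sets global size = 70.
Step 3: g() reads global size = 70. result = 70

The answer is 70.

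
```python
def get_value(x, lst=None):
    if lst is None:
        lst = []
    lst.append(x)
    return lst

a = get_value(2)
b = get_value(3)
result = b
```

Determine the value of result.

Step 1: None default with guard creates a NEW list each call.
Step 2: a = [2] (fresh list). b = [3] (another fresh list).
Step 3: result = [3] (this is the fix for mutable default)

The answer is [3].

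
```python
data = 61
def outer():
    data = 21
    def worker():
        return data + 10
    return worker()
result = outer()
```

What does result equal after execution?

Step 1: outer() shadows global data with data = 21.
Step 2: worker() finds data = 21 in enclosing scope, computes 21 + 10 = 31.
Step 3: result = 31

The answer is 31.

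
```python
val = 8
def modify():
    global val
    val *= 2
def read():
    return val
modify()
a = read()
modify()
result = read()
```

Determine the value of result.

Step 1: val = 8.
Step 2: First modify(): val = 8 * 2 = 16.
Step 3: Second modify(): val = 16 * 2 = 32.
Step 4: read() returns 32

The answer is 32.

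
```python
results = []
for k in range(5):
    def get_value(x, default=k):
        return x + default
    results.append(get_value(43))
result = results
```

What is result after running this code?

Step 1: Default argument default=k is evaluated at function definition time.
Step 2: Each iteration creates get_value with default = current k value.
Step 3: get_value(43) returns 43 + default. results = [43, 44, 45, 46, 47]

The answer is [43, 44, 45, 46, 47].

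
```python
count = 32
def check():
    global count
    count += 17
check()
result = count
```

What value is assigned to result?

Step 1: count = 32 globally.
Step 2: check() modifies global count: count += 17 = 49.
Step 3: result = 49

The answer is 49.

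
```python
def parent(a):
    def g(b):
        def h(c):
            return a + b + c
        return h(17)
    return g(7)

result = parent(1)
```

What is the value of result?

Step 1: a = 1, b = 7, c = 17 across three nested scopes.
Step 2: h() accesses all three via LEGB rule.
Step 3: result = 1 + 7 + 17 = 25

The answer is 25.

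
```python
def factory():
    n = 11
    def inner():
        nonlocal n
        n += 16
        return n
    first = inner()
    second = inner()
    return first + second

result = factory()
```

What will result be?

Step 1: n starts at 11.
Step 2: First call: n = 11 + 16 = 27, returns 27.
Step 3: Second call: n = 27 + 16 = 43, returns 43.
Step 4: result = 27 + 43 = 70

The answer is 70.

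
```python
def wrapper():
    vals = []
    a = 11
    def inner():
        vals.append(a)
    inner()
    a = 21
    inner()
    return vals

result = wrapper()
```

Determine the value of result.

Step 1: a = 11. inner() appends current a to vals.
Step 2: First inner(): appends 11. Then a = 21.
Step 3: Second inner(): appends 21 (closure sees updated a). result = [11, 21]

The answer is [11, 21].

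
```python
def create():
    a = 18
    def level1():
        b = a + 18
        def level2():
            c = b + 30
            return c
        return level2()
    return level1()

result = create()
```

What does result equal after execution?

Step 1: a = 18. b = a + 18 = 36.
Step 2: c = b + 30 = 36 + 30 = 66.
Step 3: result = 66

The answer is 66.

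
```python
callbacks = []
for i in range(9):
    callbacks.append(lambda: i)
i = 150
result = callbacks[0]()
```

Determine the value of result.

Step 1: Lambdas capture the variable i by reference, not by value.
Step 2: After the loop, i is reassigned to 150.
Step 3: callbacks[0]() looks up the current i = 150. result = 150

The answer is 150.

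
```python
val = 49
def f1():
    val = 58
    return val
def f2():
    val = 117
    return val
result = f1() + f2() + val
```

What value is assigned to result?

Step 1: Each function shadows global val with its own local.
Step 2: f1() returns 58, f2() returns 117.
Step 3: Global val = 49 is unchanged. result = 58 + 117 + 49 = 224

The answer is 224.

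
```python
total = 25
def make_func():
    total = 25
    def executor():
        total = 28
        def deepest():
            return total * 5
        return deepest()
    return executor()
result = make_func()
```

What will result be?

Step 1: deepest() looks up total through LEGB: not local, finds total = 28 in enclosing executor().
Step 2: Returns 28 * 5 = 140.
Step 3: result = 140

The answer is 140.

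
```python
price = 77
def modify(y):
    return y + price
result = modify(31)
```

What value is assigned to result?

Step 1: price = 77 is defined globally.
Step 2: modify(31) uses parameter y = 31 and looks up price from global scope = 77.
Step 3: result = 31 + 77 = 108

The answer is 108.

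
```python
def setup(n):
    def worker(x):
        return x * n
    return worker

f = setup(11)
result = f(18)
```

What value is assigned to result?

Step 1: setup(11) creates a closure capturing n = 11.
Step 2: f(18) computes 18 * 11 = 198.
Step 3: result = 198

The answer is 198.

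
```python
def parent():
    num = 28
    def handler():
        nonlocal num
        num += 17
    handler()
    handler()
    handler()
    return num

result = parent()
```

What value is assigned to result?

Step 1: num starts at 28.
Step 2: handler() is called 3 times, each adding 17.
Step 3: num = 28 + 17 * 3 = 79

The answer is 79.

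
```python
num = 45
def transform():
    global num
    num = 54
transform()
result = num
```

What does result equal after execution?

Step 1: num = 45 globally.
Step 2: transform() declares global num and sets it to 54.
Step 3: After transform(), global num = 54. result = 54

The answer is 54.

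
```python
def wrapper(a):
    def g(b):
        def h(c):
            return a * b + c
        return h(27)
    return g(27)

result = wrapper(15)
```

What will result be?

Step 1: a = 15, b = 27, c = 27.
Step 2: h() computes a * b + c = 15 * 27 + 27 = 432.
Step 3: result = 432

The answer is 432.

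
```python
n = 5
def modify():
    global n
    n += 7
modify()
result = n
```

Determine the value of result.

Step 1: n = 5 globally.
Step 2: modify() modifies global n: n += 7 = 12.
Step 3: result = 12

The answer is 12.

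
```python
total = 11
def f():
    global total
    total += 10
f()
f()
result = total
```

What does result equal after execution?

Step 1: total = 11.
Step 2: First f(): total = 11 + 10 = 21.
Step 3: Second f(): total = 21 + 10 = 31. result = 31

The answer is 31.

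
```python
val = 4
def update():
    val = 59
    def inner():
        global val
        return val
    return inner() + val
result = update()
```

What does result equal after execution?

Step 1: Global val = 4. update() shadows with local val = 59.
Step 2: inner() uses global keyword, so inner() returns global val = 4.
Step 3: update() returns 4 + 59 = 63

The answer is 63.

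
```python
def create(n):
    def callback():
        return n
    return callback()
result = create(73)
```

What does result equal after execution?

Step 1: create(73) binds parameter n = 73.
Step 2: callback() looks up n in enclosing scope and finds the parameter n = 73.
Step 3: result = 73

The answer is 73.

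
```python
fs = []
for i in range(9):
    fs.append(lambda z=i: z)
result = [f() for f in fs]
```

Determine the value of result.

Step 1: Default arg z=i captures i at each iteration.
Step 2: Each lambda has its own default: 0, 1, ..., 8.
Step 3: result = [0, 1, 2, 3, 4, 5, 6, 7, 8]

The answer is [0, 1, 2, 3, 4, 5, 6, 7, 8].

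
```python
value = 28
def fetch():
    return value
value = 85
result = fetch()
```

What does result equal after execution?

Step 1: value is first set to 28, then reassigned to 85.
Step 2: fetch() is called after the reassignment, so it looks up the current global value = 85.
Step 3: result = 85

The answer is 85.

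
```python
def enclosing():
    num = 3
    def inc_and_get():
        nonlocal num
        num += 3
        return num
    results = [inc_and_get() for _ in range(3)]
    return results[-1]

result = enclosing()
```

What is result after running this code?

Step 1: num = 3.
Step 2: Three calls to inc_and_get(), each adding 3.
Step 3: Last value = 3 + 3 * 3 = 12

The answer is 12.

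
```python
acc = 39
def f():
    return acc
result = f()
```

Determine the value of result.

Step 1: acc = 39 is defined in the global scope.
Step 2: f() looks up acc. No local acc exists, so Python checks the global scope via LEGB rule and finds acc = 39.
Step 3: result = 39

The answer is 39.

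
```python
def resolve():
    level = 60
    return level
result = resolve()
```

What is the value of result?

Step 1: resolve() defines level = 60 in its local scope.
Step 2: return level finds the local variable level = 60.
Step 3: result = 60

The answer is 60.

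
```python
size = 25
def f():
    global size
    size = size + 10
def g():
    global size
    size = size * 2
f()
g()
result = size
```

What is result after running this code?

Step 1: size = 25.
Step 2: f() adds 10: size = 25 + 10 = 35.
Step 3: g() doubles: size = 35 * 2 = 70.
Step 4: result = 70

The answer is 70.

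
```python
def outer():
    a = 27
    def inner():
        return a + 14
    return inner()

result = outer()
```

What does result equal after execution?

Step 1: outer() defines a = 27.
Step 2: inner() reads a = 27 from enclosing scope, returns 27 + 14 = 41.
Step 3: result = 41

The answer is 41.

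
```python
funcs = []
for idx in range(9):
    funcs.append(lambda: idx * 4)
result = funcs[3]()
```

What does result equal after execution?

Step 1: All lambdas reference the same variable idx (late binding).
Step 2: After the loop, idx = 8. Every lambda returns idx * 4.
Step 3: funcs[3]() = 8 * 4 = 32

The answer is 32.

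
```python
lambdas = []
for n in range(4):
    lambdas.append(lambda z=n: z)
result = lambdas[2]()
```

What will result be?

Step 1: Default argument z=n captures n's value at each iteration.
Step 2: lambdas[2] captured z = 2 when n was 2.
Step 3: result = 2

The answer is 2.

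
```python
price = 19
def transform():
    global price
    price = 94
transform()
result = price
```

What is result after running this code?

Step 1: price = 19 globally.
Step 2: transform() declares global price and sets it to 94.
Step 3: After transform(), global price = 94. result = 94

The answer is 94.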